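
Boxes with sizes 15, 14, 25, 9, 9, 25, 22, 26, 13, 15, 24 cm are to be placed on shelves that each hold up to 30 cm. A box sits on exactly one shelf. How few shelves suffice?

8

Total = 26 + 25 + 25 + 24 + 22 + 15 + 15 + 14 + 13 + 9 + 9 = 197 cm.
Lower bound: ⌈197/30⌉ = 7 shelves.
A packing using 8 shelves:
  shelf 1: 26 = 26
  shelf 2: 25 = 25
  shelf 3: 25 = 25
  shelf 4: 24 = 24
  shelf 5: 22 = 22
  shelf 6: 15 + 15 = 30
  shelf 7: 14 + 13 = 27
  shelf 8: 9 + 9 = 18
No arrangement into 7 shelves stays within capacity, so 8 is optimal.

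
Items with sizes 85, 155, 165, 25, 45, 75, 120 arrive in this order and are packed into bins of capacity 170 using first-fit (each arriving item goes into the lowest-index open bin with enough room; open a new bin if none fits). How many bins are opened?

5

  85 → bin 1 (new)  [load 85/170]
  155 → bin 2 (new)  [load 155/170]
  165 → bin 3 (new)  [load 165/170]
  25 → bin 1  [load 110/170]
  45 → bin 1  [load 155/170]
  75 → bin 4 (new)  [load 75/170]
  120 → bin 5 (new)  [load 120/170]
5 bins opened.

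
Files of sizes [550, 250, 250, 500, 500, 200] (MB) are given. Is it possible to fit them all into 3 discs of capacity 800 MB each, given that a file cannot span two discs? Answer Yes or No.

Yes

A valid assignment using 3 discs:
  disc 1: 550 + 250 = 800
  disc 2: 500 + 250 = 750
  disc 3: 500 + 200 = 700
Every load is within 800 MB, so 3 discs suffice.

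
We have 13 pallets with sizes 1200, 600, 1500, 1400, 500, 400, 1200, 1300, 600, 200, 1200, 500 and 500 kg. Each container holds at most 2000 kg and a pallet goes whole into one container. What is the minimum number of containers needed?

Total = 1500 + 1400 + 1300 + 1200 + 1200 + 1200 + 600 + 600 + 500 + 500 + 500 + 400 + 200 = 11100 kg.
Lower bound: ⌈11100/2000⌉ = 6 containers.
A packing using 6 containers:
  container 1: 1500 + 500 = 2000
  container 2: 1400 + 600 = 2000
  container 3: 1300 + 600 = 1900
  container 4: 1200 + 500 + 200 = 1900
  container 5: 1200 + 500 = 1700
  container 6: 1200 + 400 = 1600
This matches the lower bound, so 6 is optimal.

6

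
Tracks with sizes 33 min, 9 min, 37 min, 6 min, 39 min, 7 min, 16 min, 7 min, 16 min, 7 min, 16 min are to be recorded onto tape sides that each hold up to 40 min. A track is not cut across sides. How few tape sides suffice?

Total = 39 + 37 + 33 + 16 + 16 + 16 + 9 + 7 + 7 + 7 + 6 = 193 min.
Lower bound: ⌈193/40⌉ = 5 tape sides.
A packing using 5 tape sides:
  side 1: 39 = 39
  side 2: 37 = 37
  side 3: 33 + 7 = 40
  side 4: 16 + 16 + 7 = 39
  side 5: 16 + 9 + 7 + 6 = 38
This matches the lower bound, so 5 is optimal.

5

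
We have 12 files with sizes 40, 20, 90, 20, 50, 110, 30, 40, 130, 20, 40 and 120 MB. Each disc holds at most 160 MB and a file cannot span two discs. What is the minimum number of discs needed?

Total = 130 + 120 + 110 + 90 + 50 + 40 + 40 + 40 + 30 + 20 + 20 + 20 = 710 MB.
Lower bound: ⌈710/160⌉ = 5 discs.
A packing using 5 discs:
  disc 1: 130 + 30 = 160
  disc 2: 120 + 40 = 160
  disc 3: 110 + 50 = 160
  disc 4: 90 + 40 + 20 = 150
  disc 5: 40 + 20 + 20 = 80
This matches the lower bound, so 5 is optimal.

5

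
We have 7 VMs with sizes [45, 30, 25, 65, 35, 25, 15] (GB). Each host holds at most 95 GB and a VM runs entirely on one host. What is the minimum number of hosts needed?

3

Total = 65 + 45 + 35 + 30 + 25 + 25 + 15 = 240 GB.
Lower bound: ⌈240/95⌉ = 3 hosts.
A packing using 3 hosts:
  host 1: 65 + 30 = 95
  host 2: 45 + 35 + 15 = 95
  host 3: 25 + 25 = 50
This matches the lower bound, so 3 is optimal.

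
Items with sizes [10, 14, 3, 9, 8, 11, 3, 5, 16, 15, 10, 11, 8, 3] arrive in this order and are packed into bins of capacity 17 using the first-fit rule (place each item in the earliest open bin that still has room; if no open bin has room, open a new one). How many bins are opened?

  10 → bin 1 (new)  [load 10/17]
  14 → bin 2 (new)  [load 14/17]
  3 → bin 1  [load 13/17]
  9 → bin 3 (new)  [load 9/17]
  8 → bin 3  [load 17/17]
  11 → bin 4 (new)  [load 11/17]
  3 → bin 1  [load 16/17]
  5 → bin 4  [load 16/17]
  16 → bin 5 (new)  [load 16/17]
  15 → bin 6 (new)  [load 15/17]
  10 → bin 7 (new)  [load 10/17]
  11 → bin 8 (new)  [load 11/17]
  8 → bin 9 (new)  [load 8/17]
  3 → bin 2  [load 17/17]
9 bins opened.

9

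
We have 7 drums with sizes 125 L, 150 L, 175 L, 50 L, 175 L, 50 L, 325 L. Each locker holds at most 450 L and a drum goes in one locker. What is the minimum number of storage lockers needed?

3

Total = 325 + 175 + 175 + 150 + 125 + 50 + 50 = 1050 L.
Lower bound: ⌈1050/450⌉ = 3 storage lockers.
A packing using 3 storage lockers:
  locker 1: 325 + 125 = 450
  locker 2: 175 + 175 + 50 + 50 = 450
  locker 3: 150 = 150
This matches the lower bound, so 3 is optimal.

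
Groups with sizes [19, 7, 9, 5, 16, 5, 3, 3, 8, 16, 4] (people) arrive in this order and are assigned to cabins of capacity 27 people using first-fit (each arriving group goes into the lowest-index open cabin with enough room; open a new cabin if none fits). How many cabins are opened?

4

  19 → cabin 1 (new)  [load 19/27]
  7 → cabin 1  [load 26/27]
  9 → cabin 2 (new)  [load 9/27]
  5 → cabin 2  [load 14/27]
  16 → cabin 3 (new)  [load 16/27]
  5 → cabin 2  [load 19/27]
  3 → cabin 2  [load 22/27]
  3 → cabin 2  [load 25/27]
  8 → cabin 3  [load 24/27]
  16 → cabin 4 (new)  [load 16/27]
  4 → cabin 4  [load 20/27]
4 cabins opened.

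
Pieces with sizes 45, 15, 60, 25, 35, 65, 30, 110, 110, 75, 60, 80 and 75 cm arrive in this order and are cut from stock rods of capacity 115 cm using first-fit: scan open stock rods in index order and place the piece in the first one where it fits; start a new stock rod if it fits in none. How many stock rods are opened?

  45 → stock rod 1 (new)  [load 45/115]
  15 → stock rod 1  [load 60/115]
  60 → stock rod 2 (new)  [load 60/115]
  25 → stock rod 1  [load 85/115]
  35 → stock rod 2  [load 95/115]
  65 → stock rod 3 (new)  [load 65/115]
  30 → stock rod 1  [load 115/115]
  110 → stock rod 4 (new)  [load 110/115]
  110 → stock rod 5 (new)  [load 110/115]
  75 → stock rod 6 (new)  [load 75/115]
  60 → stock rod 7 (new)  [load 60/115]
  80 → stock rod 8 (new)  [load 80/115]
  75 → stock rod 9 (new)  [load 75/115]
9 stock rods opened.

9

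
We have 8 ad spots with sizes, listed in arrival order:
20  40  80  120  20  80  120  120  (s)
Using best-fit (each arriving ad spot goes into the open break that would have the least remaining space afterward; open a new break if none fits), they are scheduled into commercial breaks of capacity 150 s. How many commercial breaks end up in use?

  20 → break 1 (new)  [load 20/150]
  40 → break 1  [load 60/150]
  80 → break 1  [load 140/150]
  120 → break 2 (new)  [load 120/150]
  20 → break 2  [load 140/150]
  80 → break 3 (new)  [load 80/150]
  120 → break 4 (new)  [load 120/150]
  120 → break 5 (new)  [load 120/150]
5 commercial breaks opened.

5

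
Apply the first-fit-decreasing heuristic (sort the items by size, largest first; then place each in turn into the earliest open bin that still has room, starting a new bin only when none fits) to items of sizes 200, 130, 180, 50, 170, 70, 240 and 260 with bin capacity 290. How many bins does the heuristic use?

6

Sorted descending: 260, 240, 200, 180, 170, 130, 70, 50.
  260 → bin 1 (new)  [load 260/290]
  240 → bin 2 (new)  [load 240/290]
  200 → bin 3 (new)  [load 200/290]
  180 → bin 4 (new)  [load 180/290]
  170 → bin 5 (new)  [load 170/290]
  130 → bin 6 (new)  [load 130/290]
  70 → bin 3  [load 270/290]
  50 → bin 2  [load 290/290]
6 bins opened.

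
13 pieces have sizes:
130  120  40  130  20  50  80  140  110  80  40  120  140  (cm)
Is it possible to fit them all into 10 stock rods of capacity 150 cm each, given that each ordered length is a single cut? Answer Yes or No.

Yes

A valid assignment using 9 stock rods:
  stock rod 1: 140 = 140
  stock rod 2: 140 = 140
  stock rod 3: 130 + 20 = 150
  stock rod 4: 130 = 130
  stock rod 5: 120 = 120
  stock rod 6: 120 = 120
  stock rod 7: 110 + 40 = 150
  stock rod 8: 80 + 50 = 130
  stock rod 9: 80 + 40 = 120
That uses only 9 ≤ 10, so 10 stock rods are enough.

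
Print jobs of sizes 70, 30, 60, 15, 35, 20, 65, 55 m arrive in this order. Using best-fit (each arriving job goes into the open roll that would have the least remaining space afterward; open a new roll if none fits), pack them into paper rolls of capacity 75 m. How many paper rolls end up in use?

  70 → roll 1 (new)  [load 70/75]
  30 → roll 2 (new)  [load 30/75]
  60 → roll 3 (new)  [load 60/75]
  15 → roll 3  [load 75/75]
  35 → roll 2  [load 65/75]
  20 → roll 4 (new)  [load 20/75]
  65 → roll 5 (new)  [load 65/75]
  55 → roll 4  [load 75/75]
5 paper rolls opened.

5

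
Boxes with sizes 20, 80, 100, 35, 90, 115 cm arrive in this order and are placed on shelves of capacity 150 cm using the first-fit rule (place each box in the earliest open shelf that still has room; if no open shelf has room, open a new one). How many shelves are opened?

4

  20 → shelf 1 (new)  [load 20/150]
  80 → shelf 1  [load 100/150]
  100 → shelf 2 (new)  [load 100/150]
  35 → shelf 1  [load 135/150]
  90 → shelf 3 (new)  [load 90/150]
  115 → shelf 4 (new)  [load 115/150]
4 shelves opened.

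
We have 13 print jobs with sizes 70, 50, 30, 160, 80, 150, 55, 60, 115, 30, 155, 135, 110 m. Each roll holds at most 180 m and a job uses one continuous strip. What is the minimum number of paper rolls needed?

8

Total = 160 + 155 + 150 + 135 + 115 + 110 + 80 + 70 + 60 + 55 + 50 + 30 + 30 = 1200 m.
Lower bound: ⌈1200/180⌉ = 7 paper rolls.
A packing using 8 paper rolls:
  roll 1: 160 = 160
  roll 2: 155 = 155
  roll 3: 150 + 30 = 180
  roll 4: 135 + 30 = 165
  roll 5: 115 + 60 = 175
  roll 6: 110 + 70 = 180
  roll 7: 80 + 55 = 135
  roll 8: 50 = 50
No arrangement into 7 paper rolls stays within capacity, so 8 is optimal.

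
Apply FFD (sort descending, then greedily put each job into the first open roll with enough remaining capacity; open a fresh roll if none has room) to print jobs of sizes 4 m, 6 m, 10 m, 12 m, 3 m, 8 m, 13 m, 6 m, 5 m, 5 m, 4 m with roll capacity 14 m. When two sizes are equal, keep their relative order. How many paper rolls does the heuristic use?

Sorted descending: 13, 12, 10, 8, 6, 6, 5, 5, 4, 4, 3.
  13 → roll 1 (new)  [load 13/14]
  12 → roll 2 (new)  [load 12/14]
  10 → roll 3 (new)  [load 10/14]
  8 → roll 4 (new)  [load 8/14]
  6 → roll 4  [load 14/14]
  6 → roll 5 (new)  [load 6/14]
  5 → roll 5  [load 11/14]
  5 → roll 6 (new)  [load 5/14]
  4 → roll 3  [load 14/14]
  4 → roll 6  [load 9/14]
  3 → roll 5  [load 14/14]
6 paper rolls opened.

6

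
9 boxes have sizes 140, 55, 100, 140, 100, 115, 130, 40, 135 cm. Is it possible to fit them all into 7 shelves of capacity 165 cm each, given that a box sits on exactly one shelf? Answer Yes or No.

Yes

A valid assignment using 7 shelves:
  shelf 1: 140 = 140
  shelf 2: 140 = 140
  shelf 3: 135 = 135
  shelf 4: 130 = 130
  shelf 5: 115 + 40 = 155
  shelf 6: 100 + 55 = 155
  shelf 7: 100 = 100
Every load is within 165 cm, so 7 shelves suffice.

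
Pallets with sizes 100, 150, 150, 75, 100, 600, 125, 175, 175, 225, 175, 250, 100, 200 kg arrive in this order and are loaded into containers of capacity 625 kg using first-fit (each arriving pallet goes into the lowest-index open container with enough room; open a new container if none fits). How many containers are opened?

5

  100 → container 1 (new)  [load 100/625]
  150 → container 1  [load 250/625]
  150 → container 1  [load 400/625]
  75 → container 1  [load 475/625]
  100 → container 1  [load 575/625]
  600 → container 2 (new)  [load 600/625]
  125 → container 3 (new)  [load 125/625]
  175 → container 3  [load 300/625]
  175 → container 3  [load 475/625]
  225 → container 4 (new)  [load 225/625]
  175 → container 4  [load 400/625]
  250 → container 5 (new)  [load 250/625]
  100 → container 3  [load 575/625]
  200 → container 4  [load 600/625]
5 containers opened.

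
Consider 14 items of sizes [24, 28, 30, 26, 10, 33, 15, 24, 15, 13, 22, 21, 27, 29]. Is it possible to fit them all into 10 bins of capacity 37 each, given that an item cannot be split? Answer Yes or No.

A valid assignment using 10 bins:
  bin 1: 33 = 33
  bin 2: 30 = 30
  bin 3: 29 = 29
  bin 4: 28 = 28
  bin 5: 27 + 10 = 37
  bin 6: 26 = 26
  bin 7: 24 + 13 = 37
  bin 8: 24 = 24
  bin 9: 22 + 15 = 37
  bin 10: 21 + 15 = 36
Every load is within 37, so 10 bins suffice.

Yes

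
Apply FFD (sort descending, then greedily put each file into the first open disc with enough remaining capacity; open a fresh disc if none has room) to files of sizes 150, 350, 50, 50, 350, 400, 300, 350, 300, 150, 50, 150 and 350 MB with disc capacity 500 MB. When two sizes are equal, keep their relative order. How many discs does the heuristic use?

7

Sorted descending: 400, 350, 350, 350, 350, 300, 300, 150, 150, 150, 50, 50, 50.
  400 → disc 1 (new)  [load 400/500]
  350 → disc 2 (new)  [load 350/500]
  350 → disc 3 (new)  [load 350/500]
  350 → disc 4 (new)  [load 350/500]
  350 → disc 5 (new)  [load 350/500]
  300 → disc 6 (new)  [load 300/500]
  300 → disc 7 (new)  [load 300/500]
  150 → disc 2  [load 500/500]
  150 → disc 3  [load 500/500]
  150 → disc 4  [load 500/500]
  50 → disc 1  [load 450/500]
  50 → disc 1  [load 500/500]
  50 → disc 5  [load 400/500]
7 discs opened.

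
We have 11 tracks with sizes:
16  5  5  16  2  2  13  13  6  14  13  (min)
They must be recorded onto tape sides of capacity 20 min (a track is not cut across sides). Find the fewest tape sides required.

6

Total = 16 + 16 + 14 + 13 + 13 + 13 + 6 + 5 + 5 + 2 + 2 = 105 min.
Lower bound: ⌈105/20⌉ = 6 tape sides.
A packing using 6 tape sides:
  side 1: 16 + 2 + 2 = 20
  side 2: 16 = 16
  side 3: 14 + 6 = 20
  side 4: 13 + 5 = 18
  side 5: 13 + 5 = 18
  side 6: 13 = 13
This matches the lower bound, so 6 is optimal.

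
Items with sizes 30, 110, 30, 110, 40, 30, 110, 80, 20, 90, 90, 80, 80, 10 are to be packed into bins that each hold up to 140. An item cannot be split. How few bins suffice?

Total = 110 + 110 + 110 + 90 + 90 + 80 + 80 + 80 + 40 + 30 + 30 + 30 + 20 + 10 = 910.
Lower bound: ⌈910/140⌉ = 7 bins.
Also, 8 items each exceed 70, and no two of those can share a bin, so at least 8 bins are needed.
A packing using 8 bins:
  bin 1: 110 + 30 = 140
  bin 2: 110 + 30 = 140
  bin 3: 110 + 30 = 140
  bin 4: 90 + 40 + 10 = 140
  bin 5: 90 + 20 = 110
  bin 6: 80 = 80
  bin 7: 80 = 80
  bin 8: 80 = 80
This matches the lower bound, so 8 is optimal.

8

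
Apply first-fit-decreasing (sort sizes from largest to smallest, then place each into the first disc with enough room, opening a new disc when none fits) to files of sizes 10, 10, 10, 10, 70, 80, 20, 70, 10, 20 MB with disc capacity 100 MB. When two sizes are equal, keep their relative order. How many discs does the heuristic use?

Sorted descending: 80, 70, 70, 20, 20, 10, 10, 10, 10, 10.
  80 → disc 1 (new)  [load 80/100]
  70 → disc 2 (new)  [load 70/100]
  70 → disc 3 (new)  [load 70/100]
  20 → disc 1  [load 100/100]
  20 → disc 2  [load 90/100]
  10 → disc 2  [load 100/100]
  10 → disc 3  [load 80/100]
  10 → disc 3  [load 90/100]
  10 → disc 3  [load 100/100]
  10 → disc 4 (new)  [load 10/100]
4 discs opened.

4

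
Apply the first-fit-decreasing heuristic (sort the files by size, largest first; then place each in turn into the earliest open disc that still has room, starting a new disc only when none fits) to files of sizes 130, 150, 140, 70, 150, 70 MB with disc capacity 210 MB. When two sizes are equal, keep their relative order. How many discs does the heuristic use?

Sorted descending: 150, 150, 140, 130, 70, 70.
  150 → disc 1 (new)  [load 150/210]
  150 → disc 2 (new)  [load 150/210]
  140 → disc 3 (new)  [load 140/210]
  130 → disc 4 (new)  [load 130/210]
  70 → disc 3  [load 210/210]
  70 → disc 4  [load 200/210]
4 discs opened.

4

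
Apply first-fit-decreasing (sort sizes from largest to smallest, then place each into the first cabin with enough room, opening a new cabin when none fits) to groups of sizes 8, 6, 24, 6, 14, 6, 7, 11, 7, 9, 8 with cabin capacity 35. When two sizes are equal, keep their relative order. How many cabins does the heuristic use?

4

Sorted descending: 24, 14, 11, 9, 8, 8, 7, 7, 6, 6, 6.
  24 → cabin 1 (new)  [load 24/35]
  14 → cabin 2 (new)  [load 14/35]
  11 → cabin 1  [load 35/35]
  9 → cabin 2  [load 23/35]
  8 → cabin 2  [load 31/35]
  8 → cabin 3 (new)  [load 8/35]
  7 → cabin 3  [load 15/35]
  7 → cabin 3  [load 22/35]
  6 → cabin 3  [load 28/35]
  6 → cabin 3  [load 34/35]
  6 → cabin 4 (new)  [load 6/35]
4 cabins opened.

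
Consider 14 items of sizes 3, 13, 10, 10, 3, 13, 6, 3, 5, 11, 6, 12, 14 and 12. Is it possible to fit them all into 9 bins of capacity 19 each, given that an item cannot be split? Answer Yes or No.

A valid assignment using 8 bins:
  bin 1: 14 + 5 = 19
  bin 2: 13 + 6 = 19
  bin 3: 13 + 6 = 19
  bin 4: 12 + 3 + 3 = 18
  bin 5: 12 + 3 = 15
  bin 6: 11 = 11
  bin 7: 10 = 10
  bin 8: 10 = 10
That uses only 8 ≤ 9, so 9 bins are enough.

Yes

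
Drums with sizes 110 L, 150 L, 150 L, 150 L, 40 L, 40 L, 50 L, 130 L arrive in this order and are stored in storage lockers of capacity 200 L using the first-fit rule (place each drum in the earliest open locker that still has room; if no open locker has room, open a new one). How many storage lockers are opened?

  110 → locker 1 (new)  [load 110/200]
  150 → locker 2 (new)  [load 150/200]
  150 → locker 3 (new)  [load 150/200]
  150 → locker 4 (new)  [load 150/200]
  40 → locker 1  [load 150/200]
  40 → locker 1  [load 190/200]
  50 → locker 2  [load 200/200]
  130 → locker 5 (new)  [load 130/200]
5 storage lockers opened.

5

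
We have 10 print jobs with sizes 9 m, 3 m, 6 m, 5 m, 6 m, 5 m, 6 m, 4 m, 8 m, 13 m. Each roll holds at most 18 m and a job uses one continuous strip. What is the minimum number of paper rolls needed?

4

Total = 13 + 9 + 8 + 6 + 6 + 6 + 5 + 5 + 4 + 3 = 65 m.
Lower bound: ⌈65/18⌉ = 4 paper rolls.
A packing using 4 paper rolls:
  roll 1: 13 + 5 = 18
  roll 2: 9 + 8 = 17
  roll 3: 6 + 6 + 6 = 18
  roll 4: 5 + 4 + 3 = 12
This matches the lower bound, so 4 is optimal.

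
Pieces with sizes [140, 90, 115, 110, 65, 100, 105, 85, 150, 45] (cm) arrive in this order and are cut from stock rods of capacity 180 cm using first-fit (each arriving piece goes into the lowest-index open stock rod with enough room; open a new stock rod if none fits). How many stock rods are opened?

8

  140 → stock rod 1 (new)  [load 140/180]
  90 → stock rod 2 (new)  [load 90/180]
  115 → stock rod 3 (new)  [load 115/180]
  110 → stock rod 4 (new)  [load 110/180]
  65 → stock rod 2  [load 155/180]
  100 → stock rod 5 (new)  [load 100/180]
  105 → stock rod 6 (new)  [load 105/180]
  85 → stock rod 7 (new)  [load 85/180]
  150 → stock rod 8 (new)  [load 150/180]
  45 → stock rod 3  [load 160/180]
8 stock rods opened.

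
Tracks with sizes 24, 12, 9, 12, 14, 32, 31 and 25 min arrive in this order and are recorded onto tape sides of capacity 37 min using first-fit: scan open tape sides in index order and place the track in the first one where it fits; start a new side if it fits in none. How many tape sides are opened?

5

  24 → side 1 (new)  [load 24/37]
  12 → side 1  [load 36/37]
  9 → side 2 (new)  [load 9/37]
  12 → side 2  [load 21/37]
  14 → side 2  [load 35/37]
  32 → side 3 (new)  [load 32/37]
  31 → side 4 (new)  [load 31/37]
  25 → side 5 (new)  [load 25/37]
5 tape sides opened.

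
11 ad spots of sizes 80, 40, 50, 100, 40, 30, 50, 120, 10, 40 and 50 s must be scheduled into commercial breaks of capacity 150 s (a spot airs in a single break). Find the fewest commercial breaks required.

Total = 120 + 100 + 80 + 50 + 50 + 50 + 40 + 40 + 40 + 30 + 10 = 610 s.
Lower bound: ⌈610/150⌉ = 5 commercial breaks.
A packing using 5 commercial breaks:
  break 1: 120 + 30 = 150
  break 2: 100 + 50 = 150
  break 3: 80 + 50 + 10 = 140
  break 4: 50 + 40 + 40 = 130
  break 5: 40 = 40
This matches the lower bound, so 5 is optimal.

5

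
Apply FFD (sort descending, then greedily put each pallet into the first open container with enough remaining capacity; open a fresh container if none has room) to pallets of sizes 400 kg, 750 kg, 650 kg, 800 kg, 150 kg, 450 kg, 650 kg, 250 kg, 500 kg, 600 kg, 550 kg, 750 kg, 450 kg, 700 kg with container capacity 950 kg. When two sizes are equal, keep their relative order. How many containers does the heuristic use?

Sorted descending: 800, 750, 750, 700, 650, 650, 600, 550, 500, 450, 450, 400, 250, 150.
  800 → container 1 (new)  [load 800/950]
  750 → container 2 (new)  [load 750/950]
  750 → container 3 (new)  [load 750/950]
  700 → container 4 (new)  [load 700/950]
  650 → container 5 (new)  [load 650/950]
  650 → container 6 (new)  [load 650/950]
  600 → container 7 (new)  [load 600/950]
  550 → container 8 (new)  [load 550/950]
  500 → container 9 (new)  [load 500/950]
  450 → container 9  [load 950/950]
  450 → container 10 (new)  [load 450/950]
  400 → container 8  [load 950/950]
  250 → container 4  [load 950/950]
  150 → container 1  [load 950/950]
10 containers opened.

10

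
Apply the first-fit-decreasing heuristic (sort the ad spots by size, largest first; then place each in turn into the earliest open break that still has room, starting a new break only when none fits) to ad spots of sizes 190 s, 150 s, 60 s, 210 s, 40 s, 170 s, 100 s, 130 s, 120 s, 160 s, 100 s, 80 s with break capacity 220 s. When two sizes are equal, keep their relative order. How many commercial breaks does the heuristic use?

Sorted descending: 210, 190, 170, 160, 150, 130, 120, 100, 100, 80, 60, 40.
  210 → break 1 (new)  [load 210/220]
  190 → break 2 (new)  [load 190/220]
  170 → break 3 (new)  [load 170/220]
  160 → break 4 (new)  [load 160/220]
  150 → break 5 (new)  [load 150/220]
  130 → break 6 (new)  [load 130/220]
  120 → break 7 (new)  [load 120/220]
  100 → break 7  [load 220/220]
  100 → break 8 (new)  [load 100/220]
  80 → break 6  [load 210/220]
  60 → break 4  [load 220/220]
  40 → break 3  [load 210/220]
8 commercial breaks opened.

8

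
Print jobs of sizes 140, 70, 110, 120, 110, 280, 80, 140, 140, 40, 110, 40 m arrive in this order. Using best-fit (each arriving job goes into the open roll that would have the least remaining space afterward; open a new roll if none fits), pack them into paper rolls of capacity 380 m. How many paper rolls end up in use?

4

  140 → roll 1 (new)  [load 140/380]
  70 → roll 1  [load 210/380]
  110 → roll 1  [load 320/380]
  120 → roll 2 (new)  [load 120/380]
  110 → roll 2  [load 230/380]
  280 → roll 3 (new)  [load 280/380]
  80 → roll 3  [load 360/380]
  140 → roll 2  [load 370/380]
  140 → roll 4 (new)  [load 140/380]
  40 → roll 1  [load 360/380]
  110 → roll 4  [load 250/380]
  40 → roll 4  [load 290/380]
4 paper rolls opened.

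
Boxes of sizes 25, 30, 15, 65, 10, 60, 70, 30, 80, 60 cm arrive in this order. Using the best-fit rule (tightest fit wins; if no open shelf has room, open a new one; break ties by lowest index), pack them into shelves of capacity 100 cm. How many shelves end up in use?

6

  25 → shelf 1 (new)  [load 25/100]
  30 → shelf 1  [load 55/100]
  15 → shelf 1  [load 70/100]
  65 → shelf 2 (new)  [load 65/100]
  10 → shelf 1  [load 80/100]
  60 → shelf 3 (new)  [load 60/100]
  70 → shelf 4 (new)  [load 70/100]
  30 → shelf 4  [load 100/100]
  80 → shelf 5 (new)  [load 80/100]
  60 → shelf 6 (new)  [load 60/100]
6 shelves opened.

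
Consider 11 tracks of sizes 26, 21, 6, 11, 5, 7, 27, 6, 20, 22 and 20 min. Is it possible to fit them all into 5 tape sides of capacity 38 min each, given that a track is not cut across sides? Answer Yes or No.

No

Total = 171 min; ⌈171/38⌉ = 5.
6 tracks each exceed half the capacity and cannot share a side, forcing at least 6 tape sides.
At least 6 tape sides are required, but only 5 are allowed.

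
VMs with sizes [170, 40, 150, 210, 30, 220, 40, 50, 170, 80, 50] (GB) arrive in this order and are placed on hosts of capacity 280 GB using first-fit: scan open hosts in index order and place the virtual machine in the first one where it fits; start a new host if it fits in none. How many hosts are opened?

  170 → host 1 (new)  [load 170/280]
  40 → host 1  [load 210/280]
  150 → host 2 (new)  [load 150/280]
  210 → host 3 (new)  [load 210/280]
  30 → host 1  [load 240/280]
  220 → host 4 (new)  [load 220/280]
  40 → host 1  [load 280/280]
  50 → host 2  [load 200/280]
  170 → host 5 (new)  [load 170/280]
  80 → host 2  [load 280/280]
  50 → host 3  [load 260/280]
5 hosts opened.

5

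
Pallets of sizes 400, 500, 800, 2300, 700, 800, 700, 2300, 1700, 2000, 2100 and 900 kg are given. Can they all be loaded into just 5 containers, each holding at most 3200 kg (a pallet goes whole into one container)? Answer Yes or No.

A valid assignment using 5 containers:
  container 1: 2300 + 900 = 3200
  container 2: 2300 + 800 = 3100
  container 3: 2100 + 800 = 2900
  container 4: 2000 + 700 + 500 = 3200
  container 5: 1700 + 700 + 400 = 2800
Every load is within 3200 kg, so 5 containers suffice.

Yes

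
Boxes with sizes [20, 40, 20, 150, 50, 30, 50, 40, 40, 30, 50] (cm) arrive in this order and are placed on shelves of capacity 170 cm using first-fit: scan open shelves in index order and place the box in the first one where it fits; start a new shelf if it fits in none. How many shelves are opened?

  20 → shelf 1 (new)  [load 20/170]
  40 → shelf 1  [load 60/170]
  20 → shelf 1  [load 80/170]
  150 → shelf 2 (new)  [load 150/170]
  50 → shelf 1  [load 130/170]
  30 → shelf 1  [load 160/170]
  50 → shelf 3 (new)  [load 50/170]
  40 → shelf 3  [load 90/170]
  40 → shelf 3  [load 130/170]
  30 → shelf 3  [load 160/170]
  50 → shelf 4 (new)  [load 50/170]
4 shelves opened.

4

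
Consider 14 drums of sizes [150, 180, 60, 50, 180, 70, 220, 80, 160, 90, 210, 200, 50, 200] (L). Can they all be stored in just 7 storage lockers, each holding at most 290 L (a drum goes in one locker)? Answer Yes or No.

Total = 1900 L; ⌈1900/290⌉ = 7.
8 drums each exceed half the capacity and cannot share a locker, forcing at least 8 storage lockers.
At least 8 storage lockers are required, but only 7 are allowed.

No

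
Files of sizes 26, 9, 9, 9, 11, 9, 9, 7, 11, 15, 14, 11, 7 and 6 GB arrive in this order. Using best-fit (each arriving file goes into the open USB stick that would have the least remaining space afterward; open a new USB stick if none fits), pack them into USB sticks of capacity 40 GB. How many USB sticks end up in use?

  26 → USB stick 1 (new)  [load 26/40]
  9 → USB stick 1  [load 35/40]
  9 → USB stick 2 (new)  [load 9/40]
  9 → USB stick 2  [load 18/40]
  11 → USB stick 2  [load 29/40]
  9 → USB stick 2  [load 38/40]
  9 → USB stick 3 (new)  [load 9/40]
  7 → USB stick 3  [load 16/40]
  11 → USB stick 3  [load 27/40]
  15 → USB stick 4 (new)  [load 15/40]
  14 → USB stick 4  [load 29/40]
  11 → USB stick 4  [load 40/40]
  7 → USB stick 3  [load 34/40]
  6 → USB stick 3  [load 40/40]
4 USB sticks opened.

4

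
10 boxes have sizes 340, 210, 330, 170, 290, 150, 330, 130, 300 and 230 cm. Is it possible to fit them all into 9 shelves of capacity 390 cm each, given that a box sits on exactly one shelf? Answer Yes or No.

A valid assignment using 8 shelves:
  shelf 1: 340 = 340
  shelf 2: 330 = 330
  shelf 3: 330 = 330
  shelf 4: 300 = 300
  shelf 5: 290 = 290
  shelf 6: 230 + 150 = 380
  shelf 7: 210 + 170 = 380
  shelf 8: 130 = 130
That uses only 8 ≤ 9, so 9 shelves are enough.

Yes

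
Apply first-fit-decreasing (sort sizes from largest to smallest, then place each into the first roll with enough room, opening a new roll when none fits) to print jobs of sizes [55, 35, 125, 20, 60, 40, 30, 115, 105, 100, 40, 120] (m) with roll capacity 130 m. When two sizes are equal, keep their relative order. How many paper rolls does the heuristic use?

7

Sorted descending: 125, 120, 115, 105, 100, 60, 55, 40, 40, 35, 30, 20.
  125 → roll 1 (new)  [load 125/130]
  120 → roll 2 (new)  [load 120/130]
  115 → roll 3 (new)  [load 115/130]
  105 → roll 4 (new)  [load 105/130]
  100 → roll 5 (new)  [load 100/130]
  60 → roll 6 (new)  [load 60/130]
  55 → roll 6  [load 115/130]
  40 → roll 7 (new)  [load 40/130]
  40 → roll 7  [load 80/130]
  35 → roll 7  [load 115/130]
  30 → roll 5  [load 130/130]
  20 → roll 4  [load 125/130]
7 paper rolls opened.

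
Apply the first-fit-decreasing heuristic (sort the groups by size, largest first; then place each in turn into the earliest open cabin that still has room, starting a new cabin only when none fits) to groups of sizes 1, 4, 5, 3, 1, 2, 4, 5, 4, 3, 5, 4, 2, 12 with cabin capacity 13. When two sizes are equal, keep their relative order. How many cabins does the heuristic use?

Sorted descending: 12, 5, 5, 5, 4, 4, 4, 4, 3, 3, 2, 2, 1, 1.
  12 → cabin 1 (new)  [load 12/13]
  5 → cabin 2 (new)  [load 5/13]
  5 → cabin 2  [load 10/13]
  5 → cabin 3 (new)  [load 5/13]
  4 → cabin 3  [load 9/13]
  4 → cabin 3  [load 13/13]
  4 → cabin 4 (new)  [load 4/13]
  4 → cabin 4  [load 8/13]
  3 → cabin 2  [load 13/13]
  3 → cabin 4  [load 11/13]
  2 → cabin 4  [load 13/13]
  2 → cabin 5 (new)  [load 2/13]
  1 → cabin 1  [load 13/13]
  1 → cabin 5  [load 3/13]
5 cabins opened.

5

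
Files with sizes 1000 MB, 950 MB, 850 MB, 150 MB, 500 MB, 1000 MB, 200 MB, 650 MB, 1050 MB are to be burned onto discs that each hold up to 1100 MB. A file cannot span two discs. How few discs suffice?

7

Total = 1050 + 1000 + 1000 + 950 + 850 + 650 + 500 + 200 + 150 = 6350 MB.
Lower bound: ⌈6350/1100⌉ = 6 discs.
A packing using 7 discs:
  disc 1: 1050 = 1050
  disc 2: 1000 = 1000
  disc 3: 1000 = 1000
  disc 4: 950 + 150 = 1100
  disc 5: 850 + 200 = 1050
  disc 6: 650 = 650
  disc 7: 500 = 500
No arrangement into 6 discs stays within capacity, so 7 is optimal.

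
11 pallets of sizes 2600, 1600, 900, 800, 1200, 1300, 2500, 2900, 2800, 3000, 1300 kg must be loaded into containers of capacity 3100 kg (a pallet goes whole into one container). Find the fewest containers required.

8

Total = 3000 + 2900 + 2800 + 2600 + 2500 + 1600 + 1300 + 1300 + 1200 + 900 + 800 = 20900 kg.
Lower bound: ⌈20900/3100⌉ = 7 containers.
A packing using 8 containers:
  container 1: 3000 = 3000
  container 2: 2900 = 2900
  container 3: 2800 = 2800
  container 4: 2600 = 2600
  container 5: 2500 = 2500
  container 6: 1600 + 1300 = 2900
  container 7: 1300 + 1200 = 2500
  container 8: 900 + 800 = 1700
No arrangement into 7 containers stays within capacity, so 8 is optimal.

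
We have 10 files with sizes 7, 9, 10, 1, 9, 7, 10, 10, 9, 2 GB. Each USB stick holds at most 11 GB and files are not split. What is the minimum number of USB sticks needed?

Total = 10 + 10 + 10 + 9 + 9 + 9 + 7 + 7 + 2 + 1 = 74 GB.
Lower bound: ⌈74/11⌉ = 7 USB sticks.
Also, 8 files each exceed 11/2 GB, and no two of those can share a USB stick, so at least 8 USB sticks are needed.
A packing using 8 USB sticks:
  USB stick 1: 10 + 1 = 11
  USB stick 2: 10 = 10
  USB stick 3: 10 = 10
  USB stick 4: 9 + 2 = 11
  USB stick 5: 9 = 9
  USB stick 6: 9 = 9
  USB stick 7: 7 = 7
  USB stick 8: 7 = 7
This matches the lower bound, so 8 is optimal.

8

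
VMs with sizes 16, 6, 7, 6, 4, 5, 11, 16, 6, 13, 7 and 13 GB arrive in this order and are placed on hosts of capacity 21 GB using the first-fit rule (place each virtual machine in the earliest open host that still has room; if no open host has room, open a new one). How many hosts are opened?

6

  16 → host 1 (new)  [load 16/21]
  6 → host 2 (new)  [load 6/21]
  7 → host 2  [load 13/21]
  6 → host 2  [load 19/21]
  4 → host 1  [load 20/21]
  5 → host 3 (new)  [load 5/21]
  11 → host 3  [load 16/21]
  16 → host 4 (new)  [load 16/21]
  6 → host 5 (new)  [load 6/21]
  13 → host 5  [load 19/21]
  7 → host 6 (new)  [load 7/21]
  13 → host 6  [load 20/21]
6 hosts opened.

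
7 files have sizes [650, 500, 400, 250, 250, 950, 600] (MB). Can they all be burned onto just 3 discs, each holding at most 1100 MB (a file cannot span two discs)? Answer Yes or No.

No

Total = 3600 MB; ⌈3600/1100⌉ = 4.
At least 4 discs are required, but only 3 are allowed.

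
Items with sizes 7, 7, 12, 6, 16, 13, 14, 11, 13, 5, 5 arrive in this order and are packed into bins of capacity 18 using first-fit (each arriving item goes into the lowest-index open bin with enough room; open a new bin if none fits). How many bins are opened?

  7 → bin 1 (new)  [load 7/18]
  7 → bin 1  [load 14/18]
  12 → bin 2 (new)  [load 12/18]
  6 → bin 2  [load 18/18]
  16 → bin 3 (new)  [load 16/18]
  13 → bin 4 (new)  [load 13/18]
  14 → bin 5 (new)  [load 14/18]
  11 → bin 6 (new)  [load 11/18]
  13 → bin 7 (new)  [load 13/18]
  5 → bin 4  [load 18/18]
  5 → bin 6  [load 16/18]
7 bins opened.

7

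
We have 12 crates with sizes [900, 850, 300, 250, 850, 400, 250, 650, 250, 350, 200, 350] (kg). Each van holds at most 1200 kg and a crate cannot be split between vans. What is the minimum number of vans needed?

Total = 900 + 850 + 850 + 650 + 400 + 350 + 350 + 300 + 250 + 250 + 250 + 200 = 5600 kg.
Lower bound: ⌈5600/1200⌉ = 5 vans.
A packing using 5 vans:
  van 1: 900 + 300 = 1200
  van 2: 850 + 350 = 1200
  van 3: 850 + 350 = 1200
  van 4: 650 + 400 = 1050
  van 5: 250 + 250 + 250 + 200 = 950
This matches the lower bound, so 5 is optimal.

5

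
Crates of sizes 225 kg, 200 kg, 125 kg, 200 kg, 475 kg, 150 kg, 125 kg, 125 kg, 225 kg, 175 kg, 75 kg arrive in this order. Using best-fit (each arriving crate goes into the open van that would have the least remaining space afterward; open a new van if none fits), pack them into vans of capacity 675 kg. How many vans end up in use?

4

  225 → van 1 (new)  [load 225/675]
  200 → van 1  [load 425/675]
  125 → van 1  [load 550/675]
  200 → van 2 (new)  [load 200/675]
  475 → van 2  [load 675/675]
  150 → van 3 (new)  [load 150/675]
  125 → van 1  [load 675/675]
  125 → van 3  [load 275/675]
  225 → van 3  [load 500/675]
  175 → van 3  [load 675/675]
  75 → van 4 (new)  [load 75/675]
4 vans opened.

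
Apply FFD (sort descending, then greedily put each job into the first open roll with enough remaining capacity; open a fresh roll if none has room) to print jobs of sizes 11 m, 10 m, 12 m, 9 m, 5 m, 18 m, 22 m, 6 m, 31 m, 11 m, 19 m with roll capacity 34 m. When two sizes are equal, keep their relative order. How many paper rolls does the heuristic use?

5

Sorted descending: 31, 22, 19, 18, 12, 11, 11, 10, 9, 6, 5.
  31 → roll 1 (new)  [load 31/34]
  22 → roll 2 (new)  [load 22/34]
  19 → roll 3 (new)  [load 19/34]
  18 → roll 4 (new)  [load 18/34]
  12 → roll 2  [load 34/34]
  11 → roll 3  [load 30/34]
  11 → roll 4  [load 29/34]
  10 → roll 5 (new)  [load 10/34]
  9 → roll 5  [load 19/34]
  6 → roll 5  [load 25/34]
  5 → roll 4  [load 34/34]
5 paper rolls opened.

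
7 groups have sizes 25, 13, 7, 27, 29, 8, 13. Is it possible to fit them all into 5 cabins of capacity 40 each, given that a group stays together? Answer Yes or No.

A valid assignment using 4 cabins:
  cabin 1: 29 + 8 = 37
  cabin 2: 27 + 13 = 40
  cabin 3: 25 + 13 = 38
  cabin 4: 7 = 7
That uses only 4 ≤ 5, so 5 cabins are enough.

Yes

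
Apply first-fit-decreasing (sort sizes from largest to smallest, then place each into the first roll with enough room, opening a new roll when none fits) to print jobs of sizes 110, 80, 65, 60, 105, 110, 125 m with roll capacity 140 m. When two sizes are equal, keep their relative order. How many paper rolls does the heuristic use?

6

Sorted descending: 125, 110, 110, 105, 80, 65, 60.
  125 → roll 1 (new)  [load 125/140]
  110 → roll 2 (new)  [load 110/140]
  110 → roll 3 (new)  [load 110/140]
  105 → roll 4 (new)  [load 105/140]
  80 → roll 5 (new)  [load 80/140]
  65 → roll 6 (new)  [load 65/140]
  60 → roll 5  [load 140/140]
6 paper rolls opened.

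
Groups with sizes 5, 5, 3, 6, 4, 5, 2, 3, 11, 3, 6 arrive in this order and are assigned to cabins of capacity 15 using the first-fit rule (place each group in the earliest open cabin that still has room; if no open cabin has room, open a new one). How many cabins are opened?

  5 → cabin 1 (new)  [load 5/15]
  5 → cabin 1  [load 10/15]
  3 → cabin 1  [load 13/15]
  6 → cabin 2 (new)  [load 6/15]
  4 → cabin 2  [load 10/15]
  5 → cabin 2  [load 15/15]
  2 → cabin 1  [load 15/15]
  3 → cabin 3 (new)  [load 3/15]
  11 → cabin 3  [load 14/15]
  3 → cabin 4 (new)  [load 3/15]
  6 → cabin 4  [load 9/15]
4 cabins opened.

4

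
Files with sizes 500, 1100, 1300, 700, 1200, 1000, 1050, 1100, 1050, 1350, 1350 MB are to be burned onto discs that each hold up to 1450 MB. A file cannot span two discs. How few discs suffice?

Total = 1350 + 1350 + 1300 + 1200 + 1100 + 1100 + 1050 + 1050 + 1000 + 700 + 500 = 11700 MB.
Lower bound: ⌈11700/1450⌉ = 9 discs.
A packing using 10 discs:
  disc 1: 1350 = 1350
  disc 2: 1350 = 1350
  disc 3: 1300 = 1300
  disc 4: 1200 = 1200
  disc 5: 1100 = 1100
  disc 6: 1100 = 1100
  disc 7: 1050 = 1050
  disc 8: 1050 = 1050
  disc 9: 1000 = 1000
  disc 10: 700 + 500 = 1200
No arrangement into 9 discs stays within capacity, so 10 is optimal.

10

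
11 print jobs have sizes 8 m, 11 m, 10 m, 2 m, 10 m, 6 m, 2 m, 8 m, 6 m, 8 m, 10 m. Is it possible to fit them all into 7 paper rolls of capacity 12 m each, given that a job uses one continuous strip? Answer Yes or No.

No

Total = 81 m; ⌈81/12⌉ = 7.
The bound of 7 does not rule out 7, but exhaustive search shows no assignment into 7 paper rolls of capacity 12 m exists — the minimum is 8.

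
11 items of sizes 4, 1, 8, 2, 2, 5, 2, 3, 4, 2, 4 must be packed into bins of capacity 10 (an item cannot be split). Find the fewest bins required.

Total = 8 + 5 + 4 + 4 + 4 + 3 + 2 + 2 + 2 + 2 + 1 = 37.
Lower bound: ⌈37/10⌉ = 4 bins.
A packing using 4 bins:
  bin 1: 8 + 2 = 10
  bin 2: 5 + 4 + 1 = 10
  bin 3: 4 + 4 + 2 = 10
  bin 4: 3 + 2 + 2 = 7
This matches the lower bound, so 4 is optimal.

4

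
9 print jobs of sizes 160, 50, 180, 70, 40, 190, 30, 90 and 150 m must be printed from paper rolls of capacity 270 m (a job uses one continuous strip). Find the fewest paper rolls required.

4

Total = 190 + 180 + 160 + 150 + 90 + 70 + 50 + 40 + 30 = 960 m.
Lower bound: ⌈960/270⌉ = 4 paper rolls.
A packing using 4 paper rolls:
  roll 1: 190 + 70 = 260
  roll 2: 180 + 90 = 270
  roll 3: 160 + 50 + 40 = 250
  roll 4: 150 + 30 = 180
This matches the lower bound, so 4 is optimal.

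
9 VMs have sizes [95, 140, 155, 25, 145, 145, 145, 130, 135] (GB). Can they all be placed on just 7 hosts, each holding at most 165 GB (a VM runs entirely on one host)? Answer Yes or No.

No

Total = 1115 GB; ⌈1115/165⌉ = 7.
8 VMs each exceed half the capacity and cannot share a host, forcing at least 8 hosts.
At least 8 hosts are required, but only 7 are allowed.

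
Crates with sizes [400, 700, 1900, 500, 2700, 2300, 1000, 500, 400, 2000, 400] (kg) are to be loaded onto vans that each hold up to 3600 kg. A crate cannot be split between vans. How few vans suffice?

4

Total = 2700 + 2300 + 2000 + 1900 + 1000 + 700 + 500 + 500 + 400 + 400 + 400 = 12800 kg.
Lower bound: ⌈12800/3600⌉ = 4 vans.
A packing using 4 vans:
  van 1: 2700 + 700 = 3400
  van 2: 2300 + 1000 = 3300
  van 3: 2000 + 500 + 500 + 400 = 3400
  van 4: 1900 + 400 + 400 = 2700
This matches the lower bound, so 4 is optimal.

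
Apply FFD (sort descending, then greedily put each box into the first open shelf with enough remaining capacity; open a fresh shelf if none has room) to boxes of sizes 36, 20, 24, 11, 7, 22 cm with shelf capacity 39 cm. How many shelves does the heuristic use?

4

Sorted descending: 36, 24, 22, 20, 11, 7.
  36 → shelf 1 (new)  [load 36/39]
  24 → shelf 2 (new)  [load 24/39]
  22 → shelf 3 (new)  [load 22/39]
  20 → shelf 4 (new)  [load 20/39]
  11 → shelf 2  [load 35/39]
  7 → shelf 3  [load 29/39]
4 shelves opened.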